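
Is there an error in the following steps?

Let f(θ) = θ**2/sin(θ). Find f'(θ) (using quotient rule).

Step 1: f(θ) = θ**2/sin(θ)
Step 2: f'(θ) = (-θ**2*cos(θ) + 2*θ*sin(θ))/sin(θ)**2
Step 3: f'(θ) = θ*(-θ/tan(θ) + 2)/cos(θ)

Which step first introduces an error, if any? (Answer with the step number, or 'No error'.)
Step 3

Step 3 is incorrect due to a wrong trig function.
The step shows: θ*(-θ/tan(θ) + 2)/cos(θ)
The correct value should be: θ*(-θ/tan(θ) + 2)/sin(θ)

Explanation: sin(θ) was incorrectly written as cos(θ): the term θ*(-θ/tan(θ) + 2)/sin(θ) was incorrectly written as θ*(-θ/tan(θ) + 2)/cos(θ)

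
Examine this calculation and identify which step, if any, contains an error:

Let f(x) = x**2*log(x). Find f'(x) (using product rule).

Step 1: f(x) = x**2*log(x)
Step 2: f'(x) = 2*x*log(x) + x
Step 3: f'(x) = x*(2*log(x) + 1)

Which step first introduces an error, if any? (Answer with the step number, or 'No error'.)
No error

All steps in this derivation are correct.
The final answer f'(x) = x*(2*log(x) + 1) is valid.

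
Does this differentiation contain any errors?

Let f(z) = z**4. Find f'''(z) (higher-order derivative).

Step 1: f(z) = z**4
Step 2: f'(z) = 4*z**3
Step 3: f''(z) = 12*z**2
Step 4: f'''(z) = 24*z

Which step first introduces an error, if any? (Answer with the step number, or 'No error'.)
No error

All steps in this derivation are correct.
The final answer f'''(z) = 24*z is valid.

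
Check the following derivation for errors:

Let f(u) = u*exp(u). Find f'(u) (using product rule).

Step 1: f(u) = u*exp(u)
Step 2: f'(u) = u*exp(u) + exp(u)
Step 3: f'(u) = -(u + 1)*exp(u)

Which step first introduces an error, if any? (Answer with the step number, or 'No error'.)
Step 3

Step 3 is incorrect due to a sign flip.
The step shows: -(u + 1)*exp(u)
The correct value should be: (u + 1)*exp(u)

Explanation: The sign of the whole expression was flipped: the term (u + 1)*exp(u) was incorrectly written as -(u + 1)*exp(u)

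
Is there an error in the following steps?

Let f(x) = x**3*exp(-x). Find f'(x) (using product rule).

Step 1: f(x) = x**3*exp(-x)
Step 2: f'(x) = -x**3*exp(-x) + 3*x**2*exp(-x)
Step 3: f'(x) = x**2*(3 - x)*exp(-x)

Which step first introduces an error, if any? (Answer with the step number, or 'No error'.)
No error

All steps in this derivation are correct.
The final answer f'(x) = x**2*(3 - x)*exp(-x) is valid.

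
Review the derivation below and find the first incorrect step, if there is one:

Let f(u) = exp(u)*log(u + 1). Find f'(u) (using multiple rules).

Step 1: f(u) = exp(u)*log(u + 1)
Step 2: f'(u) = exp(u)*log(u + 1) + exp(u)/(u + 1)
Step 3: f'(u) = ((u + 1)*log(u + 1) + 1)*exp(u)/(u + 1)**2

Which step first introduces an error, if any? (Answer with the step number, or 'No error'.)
Step 3

Step 3 is incorrect due to a wrong exponent.
The step shows: ((u + 1)*log(u + 1) + 1)*exp(u)/(u + 1)**2
The correct value should be: ((u + 1)*log(u + 1) + 1)*exp(u)/(u + 1)

Explanation: The exponent -1 on u + 1 was incorrectly written as -2: the term ((u + 1)*log(u + 1) + 1)*exp(u)/(u + 1) was incorrectly written as ((u + 1)*log(u + 1) + 1)*exp(u)/(u + 1)**2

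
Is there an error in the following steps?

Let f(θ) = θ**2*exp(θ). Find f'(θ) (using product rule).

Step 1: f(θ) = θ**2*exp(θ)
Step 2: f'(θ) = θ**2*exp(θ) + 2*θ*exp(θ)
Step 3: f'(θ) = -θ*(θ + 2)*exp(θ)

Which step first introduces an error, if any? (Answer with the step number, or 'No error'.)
Step 3

Step 3 is incorrect due to a sign flip.
The step shows: -θ*(θ + 2)*exp(θ)
The correct value should be: θ*(θ + 2)*exp(θ)

Explanation: The sign of the whole expression was flipped: the term θ*(θ + 2)*exp(θ) was incorrectly written as -θ*(θ + 2)*exp(θ)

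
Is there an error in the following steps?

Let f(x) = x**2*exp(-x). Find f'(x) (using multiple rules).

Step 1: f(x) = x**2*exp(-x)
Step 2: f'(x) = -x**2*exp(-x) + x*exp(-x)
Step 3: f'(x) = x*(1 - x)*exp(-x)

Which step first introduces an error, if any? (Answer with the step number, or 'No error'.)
Step 2

Step 2 is incorrect due to a wrong coefficient.
The step shows: -x**2*exp(-x) + x*exp(-x)
The correct value should be: -x**2*exp(-x) + 2*x*exp(-x)

Explanation: The coefficient 2 was incorrectly written as 1: the term 2*x*exp(-x) was incorrectly written as x*exp(-x)
The later steps are derived from this incorrect expression, so the error originates in Step 2.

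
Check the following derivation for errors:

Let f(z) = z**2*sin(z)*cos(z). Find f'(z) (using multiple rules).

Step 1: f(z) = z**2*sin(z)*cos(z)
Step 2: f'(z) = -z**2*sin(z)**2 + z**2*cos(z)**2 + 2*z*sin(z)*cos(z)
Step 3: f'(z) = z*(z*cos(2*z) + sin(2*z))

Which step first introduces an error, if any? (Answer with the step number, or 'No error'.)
No error

All steps in this derivation are correct.
The final answer f'(z) = z*(z*cos(2*z) + sin(2*z)) is valid.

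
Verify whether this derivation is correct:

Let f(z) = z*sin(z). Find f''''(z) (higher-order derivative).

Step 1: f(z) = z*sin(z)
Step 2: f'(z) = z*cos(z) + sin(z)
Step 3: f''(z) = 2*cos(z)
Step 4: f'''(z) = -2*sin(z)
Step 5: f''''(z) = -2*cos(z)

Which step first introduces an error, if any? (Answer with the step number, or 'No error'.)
Step 3

Step 3 is incorrect due to a dropped term.
The step shows: 2*cos(z)
The correct value should be: -z*sin(z) + 2*cos(z)

Explanation: A term was dropped: the term -z*sin(z) was incorrectly omitted
The later steps are derived from this incorrect expression, so the error originates in Step 3.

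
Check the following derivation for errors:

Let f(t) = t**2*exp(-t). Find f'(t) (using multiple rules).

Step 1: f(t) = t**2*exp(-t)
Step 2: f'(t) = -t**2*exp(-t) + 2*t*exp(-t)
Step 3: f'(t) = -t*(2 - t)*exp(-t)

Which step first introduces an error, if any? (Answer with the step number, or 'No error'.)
Step 3

Step 3 is incorrect due to a sign flip.
The step shows: -t*(2 - t)*exp(-t)
The correct value should be: t*(2 - t)*exp(-t)

Explanation: The sign of the whole expression was flipped: the term t*(2 - t)*exp(-t) was incorrectly written as -t*(2 - t)*exp(-t)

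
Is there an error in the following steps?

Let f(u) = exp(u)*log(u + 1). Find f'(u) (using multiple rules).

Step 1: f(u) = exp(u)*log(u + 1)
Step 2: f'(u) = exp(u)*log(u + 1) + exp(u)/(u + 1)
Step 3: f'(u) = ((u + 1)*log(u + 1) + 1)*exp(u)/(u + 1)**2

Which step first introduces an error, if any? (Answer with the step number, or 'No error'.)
Step 3

Step 3 is incorrect due to a wrong exponent.
The step shows: ((u + 1)*log(u + 1) + 1)*exp(u)/(u + 1)**2
The correct value should be: ((u + 1)*log(u + 1) + 1)*exp(u)/(u + 1)

Explanation: The exponent -1 on u + 1 was incorrectly written as -2: the term ((u + 1)*log(u + 1) + 1)*exp(u)/(u + 1) was incorrectly written as ((u + 1)*log(u + 1) + 1)*exp(u)/(u + 1)**2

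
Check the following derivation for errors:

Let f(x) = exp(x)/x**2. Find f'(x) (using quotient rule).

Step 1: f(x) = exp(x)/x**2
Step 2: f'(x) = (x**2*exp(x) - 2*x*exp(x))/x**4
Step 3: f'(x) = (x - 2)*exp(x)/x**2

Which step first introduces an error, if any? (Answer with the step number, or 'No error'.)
Step 3

Step 3 is incorrect due to a wrong exponent.
The step shows: (x - 2)*exp(x)/x**2
The correct value should be: (x - 2)*exp(x)/x**3

Explanation: The exponent -3 on x was incorrectly written as -2: the term (x - 2)*exp(x)/x**3 was incorrectly written as (x - 2)*exp(x)/x**2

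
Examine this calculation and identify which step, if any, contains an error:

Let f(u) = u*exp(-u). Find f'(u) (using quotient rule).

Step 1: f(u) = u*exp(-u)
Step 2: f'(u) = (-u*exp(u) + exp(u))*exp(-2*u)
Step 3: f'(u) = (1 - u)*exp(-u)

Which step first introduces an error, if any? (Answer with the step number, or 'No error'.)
No error

All steps in this derivation are correct.
The final answer f'(u) = (1 - u)*exp(-u) is valid.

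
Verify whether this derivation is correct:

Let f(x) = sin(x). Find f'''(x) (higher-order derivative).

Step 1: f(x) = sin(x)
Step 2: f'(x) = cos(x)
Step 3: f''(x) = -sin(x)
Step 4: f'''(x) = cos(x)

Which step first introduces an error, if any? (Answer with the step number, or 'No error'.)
Step 4

Step 4 is incorrect due to a sign flip.
The step shows: cos(x)
The correct value should be: -cos(x)

Explanation: The sign of the whole expression was flipped: the term -cos(x) was incorrectly written as cos(x)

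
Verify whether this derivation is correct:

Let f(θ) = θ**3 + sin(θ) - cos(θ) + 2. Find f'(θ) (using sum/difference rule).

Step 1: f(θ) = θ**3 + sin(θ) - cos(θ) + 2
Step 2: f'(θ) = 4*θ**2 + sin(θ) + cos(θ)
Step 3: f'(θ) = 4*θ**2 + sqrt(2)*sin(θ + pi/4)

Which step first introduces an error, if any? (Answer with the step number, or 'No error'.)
Step 2

Step 2 is incorrect due to a wrong coefficient.
The step shows: 4*θ**2 + sin(θ) + cos(θ)
The correct value should be: 3*θ**2 + sin(θ) + cos(θ)

Explanation: The coefficient 3 was incorrectly written as 4: the term 3*θ**2 was incorrectly written as 4*θ**2
The later steps are derived from this incorrect expression, so the error originates in Step 2.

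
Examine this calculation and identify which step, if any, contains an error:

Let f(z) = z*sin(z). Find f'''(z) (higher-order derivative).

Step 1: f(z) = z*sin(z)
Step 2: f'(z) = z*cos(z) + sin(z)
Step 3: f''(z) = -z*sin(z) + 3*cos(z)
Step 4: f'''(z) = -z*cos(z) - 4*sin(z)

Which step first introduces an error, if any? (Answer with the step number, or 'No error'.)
Step 3

Step 3 is incorrect due to a wrong coefficient.
The step shows: -z*sin(z) + 3*cos(z)
The correct value should be: -z*sin(z) + 2*cos(z)

Explanation: The coefficient 2 was incorrectly written as 3: the term 2*cos(z) was incorrectly written as 3*cos(z)
The later steps are derived from this incorrect expression, so the error originates in Step 3.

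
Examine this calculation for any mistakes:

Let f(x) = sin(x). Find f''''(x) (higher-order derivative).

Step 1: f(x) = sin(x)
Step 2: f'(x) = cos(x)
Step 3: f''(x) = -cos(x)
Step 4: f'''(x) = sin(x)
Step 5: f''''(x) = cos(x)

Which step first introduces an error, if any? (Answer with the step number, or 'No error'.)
Step 3

Step 3 is incorrect due to a wrong trig function.
The step shows: -cos(x)
The correct value should be: -sin(x)

Explanation: sin(x) was incorrectly written as cos(x): the term -sin(x) was incorrectly written as -cos(x)
The later steps are derived from this incorrect expression, so the error originates in Step 3.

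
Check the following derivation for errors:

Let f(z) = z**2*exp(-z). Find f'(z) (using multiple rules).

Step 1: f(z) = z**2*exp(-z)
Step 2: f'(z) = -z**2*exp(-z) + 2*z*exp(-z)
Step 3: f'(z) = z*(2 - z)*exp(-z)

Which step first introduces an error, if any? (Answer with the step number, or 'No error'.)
No error

All steps in this derivation are correct.
The final answer f'(z) = z*(2 - z)*exp(-z) is valid.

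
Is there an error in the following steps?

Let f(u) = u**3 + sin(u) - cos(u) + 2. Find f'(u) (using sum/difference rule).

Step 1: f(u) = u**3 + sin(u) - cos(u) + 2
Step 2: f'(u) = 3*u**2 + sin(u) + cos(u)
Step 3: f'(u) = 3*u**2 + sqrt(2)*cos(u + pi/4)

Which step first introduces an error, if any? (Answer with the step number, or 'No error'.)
Step 3

Step 3 is incorrect due to a wrong trig function.
The step shows: 3*u**2 + sqrt(2)*cos(u + pi/4)
The correct value should be: 3*u**2 + sqrt(2)*sin(u + pi/4)

Explanation: sin(u + pi/4) was incorrectly written as cos(u + pi/4): the term sqrt(2)*sin(u + pi/4) was incorrectly written as sqrt(2)*cos(u + pi/4)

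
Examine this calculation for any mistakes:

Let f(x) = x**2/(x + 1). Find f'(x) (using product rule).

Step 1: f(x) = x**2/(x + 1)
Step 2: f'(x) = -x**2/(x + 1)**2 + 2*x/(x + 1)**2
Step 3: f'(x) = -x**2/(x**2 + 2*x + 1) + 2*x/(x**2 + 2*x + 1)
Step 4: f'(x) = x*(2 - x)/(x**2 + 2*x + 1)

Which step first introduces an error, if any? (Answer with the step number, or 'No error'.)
Step 2

Step 2 is incorrect due to a wrong exponent.
The step shows: -x**2/(x + 1)**2 + 2*x/(x + 1)**2
The correct value should be: -x**2/(x + 1)**2 + 2*x/(x + 1)

Explanation: The exponent -1 on x + 1 was incorrectly written as -2: the term 2*x/(x + 1) was incorrectly written as 2*x/(x + 1)**2
The later steps are derived from this incorrect expression, so the error originates in Step 2.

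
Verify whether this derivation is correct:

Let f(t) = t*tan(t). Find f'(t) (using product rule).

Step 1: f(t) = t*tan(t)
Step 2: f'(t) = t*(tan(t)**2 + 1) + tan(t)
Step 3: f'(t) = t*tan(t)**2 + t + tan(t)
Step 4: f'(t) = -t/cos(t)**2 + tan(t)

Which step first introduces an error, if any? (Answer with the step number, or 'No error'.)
Step 4

Step 4 is incorrect due to a sign flip.
The step shows: -t/cos(t)**2 + tan(t)
The correct value should be: t/cos(t)**2 + tan(t)

Explanation: The sign of one term was flipped: the term t/cos(t)**2 was incorrectly written as -t/cos(t)**2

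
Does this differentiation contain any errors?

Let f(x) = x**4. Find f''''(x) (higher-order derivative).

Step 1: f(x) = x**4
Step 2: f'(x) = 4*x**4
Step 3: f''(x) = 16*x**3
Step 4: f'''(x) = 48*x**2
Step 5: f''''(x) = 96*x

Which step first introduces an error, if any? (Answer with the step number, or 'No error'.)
Step 2

Step 2 is incorrect due to a wrong exponent.
The step shows: 4*x**4
The correct value should be: 4*x**3

Explanation: The exponent 3 on x was incorrectly written as 4: the term 4*x**3 was incorrectly written as 4*x**4
The later steps are derived from this incorrect expression, so the error originates in Step 2.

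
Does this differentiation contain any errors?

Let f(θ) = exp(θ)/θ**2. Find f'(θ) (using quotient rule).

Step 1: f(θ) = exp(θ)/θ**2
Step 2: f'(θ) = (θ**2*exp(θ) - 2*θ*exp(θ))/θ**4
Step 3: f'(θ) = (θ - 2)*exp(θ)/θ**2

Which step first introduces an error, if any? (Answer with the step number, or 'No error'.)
Step 3

Step 3 is incorrect due to a wrong exponent.
The step shows: (θ - 2)*exp(θ)/θ**2
The correct value should be: (θ - 2)*exp(θ)/θ**3

Explanation: The exponent -3 on θ was incorrectly written as -2: the term (θ - 2)*exp(θ)/θ**3 was incorrectly written as (θ - 2)*exp(θ)/θ**2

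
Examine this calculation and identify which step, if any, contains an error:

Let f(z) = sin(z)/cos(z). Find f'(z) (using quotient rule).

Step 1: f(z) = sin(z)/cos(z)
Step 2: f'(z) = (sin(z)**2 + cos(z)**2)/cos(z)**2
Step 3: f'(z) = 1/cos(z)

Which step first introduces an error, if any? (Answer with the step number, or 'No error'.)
Step 3

Step 3 is incorrect due to a wrong exponent.
The step shows: 1/cos(z)
The correct value should be: cos(z)**(-2)

Explanation: The exponent -2 on cos(z) was incorrectly written as -1: the term cos(z)**(-2) was incorrectly written as 1/cos(z)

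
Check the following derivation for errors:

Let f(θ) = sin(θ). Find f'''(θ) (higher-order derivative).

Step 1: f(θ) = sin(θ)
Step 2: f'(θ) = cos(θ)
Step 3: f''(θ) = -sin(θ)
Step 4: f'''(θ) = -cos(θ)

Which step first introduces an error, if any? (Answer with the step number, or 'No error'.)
No error

All steps in this derivation are correct.
The final answer f'''(θ) = -cos(θ) is valid.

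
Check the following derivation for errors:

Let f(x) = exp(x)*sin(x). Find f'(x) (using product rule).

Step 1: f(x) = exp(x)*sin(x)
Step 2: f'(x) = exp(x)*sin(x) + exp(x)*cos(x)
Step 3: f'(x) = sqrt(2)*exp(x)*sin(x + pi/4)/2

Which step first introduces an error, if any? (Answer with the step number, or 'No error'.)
Step 3

Step 3 is incorrect due to a wrong exponent.
The step shows: sqrt(2)*exp(x)*sin(x + pi/4)/2
The correct value should be: sqrt(2)*exp(x)*sin(x + pi/4)

Explanation: The exponent 1/2 on 2 was incorrectly written as -1/2: the term sqrt(2)*exp(x)*sin(x + pi/4) was incorrectly written as sqrt(2)*exp(x)*sin(x + pi/4)/2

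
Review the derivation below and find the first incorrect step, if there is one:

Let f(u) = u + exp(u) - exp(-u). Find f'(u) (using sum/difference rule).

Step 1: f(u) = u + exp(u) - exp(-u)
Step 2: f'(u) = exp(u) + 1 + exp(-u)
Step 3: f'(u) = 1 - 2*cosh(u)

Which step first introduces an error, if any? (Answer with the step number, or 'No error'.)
Step 3

Step 3 is incorrect due to a sign flip.
The step shows: 1 - 2*cosh(u)
The correct value should be: 2*cosh(u) + 1

Explanation: The sign of one term was flipped: the term 2*cosh(u) was incorrectly written as -2*cosh(u)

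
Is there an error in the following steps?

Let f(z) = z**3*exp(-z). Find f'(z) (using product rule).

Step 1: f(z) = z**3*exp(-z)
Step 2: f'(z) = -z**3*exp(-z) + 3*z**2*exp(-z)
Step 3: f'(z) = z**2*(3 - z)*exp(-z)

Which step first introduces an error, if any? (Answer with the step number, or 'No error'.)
No error

All steps in this derivation are correct.
The final answer f'(z) = z**2*(3 - z)*exp(-z) is valid.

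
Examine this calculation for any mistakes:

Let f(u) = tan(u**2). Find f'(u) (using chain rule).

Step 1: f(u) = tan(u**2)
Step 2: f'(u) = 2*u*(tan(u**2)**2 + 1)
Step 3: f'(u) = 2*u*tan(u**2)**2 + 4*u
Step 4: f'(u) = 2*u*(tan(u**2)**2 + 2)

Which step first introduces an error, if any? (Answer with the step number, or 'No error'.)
Step 3

Step 3 is incorrect due to a wrong coefficient.
The step shows: 2*u*tan(u**2)**2 + 4*u
The correct value should be: 2*u*tan(u**2)**2 + 2*u

Explanation: The coefficient 2 was incorrectly written as 4: the term 2*u was incorrectly written as 4*u
The later steps are derived from this incorrect expression, so the error originates in Step 3.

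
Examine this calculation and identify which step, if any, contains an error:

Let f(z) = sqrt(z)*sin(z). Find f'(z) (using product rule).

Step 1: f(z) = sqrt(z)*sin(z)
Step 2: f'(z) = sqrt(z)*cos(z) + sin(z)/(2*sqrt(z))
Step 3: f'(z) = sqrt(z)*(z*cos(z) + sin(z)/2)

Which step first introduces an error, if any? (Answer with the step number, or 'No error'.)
Step 3

Step 3 is incorrect due to a wrong exponent.
The step shows: sqrt(z)*(z*cos(z) + sin(z)/2)
The correct value should be: (z*cos(z) + sin(z)/2)/sqrt(z)

Explanation: The exponent -1/2 on z was incorrectly written as 1/2: the term (z*cos(z) + sin(z)/2)/sqrt(z) was incorrectly written as sqrt(z)*(z*cos(z) + sin(z)/2)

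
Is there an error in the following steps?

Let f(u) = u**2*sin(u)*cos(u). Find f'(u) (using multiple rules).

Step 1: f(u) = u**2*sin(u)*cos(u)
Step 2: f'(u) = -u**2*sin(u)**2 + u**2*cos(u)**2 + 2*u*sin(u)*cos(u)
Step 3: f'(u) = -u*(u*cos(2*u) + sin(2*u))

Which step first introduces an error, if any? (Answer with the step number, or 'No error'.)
Step 3

Step 3 is incorrect due to a sign flip.
The step shows: -u*(u*cos(2*u) + sin(2*u))
The correct value should be: u*(u*cos(2*u) + sin(2*u))

Explanation: The sign of the whole expression was flipped: the term u*(u*cos(2*u) + sin(2*u)) was incorrectly written as -u*(u*cos(2*u) + sin(2*u))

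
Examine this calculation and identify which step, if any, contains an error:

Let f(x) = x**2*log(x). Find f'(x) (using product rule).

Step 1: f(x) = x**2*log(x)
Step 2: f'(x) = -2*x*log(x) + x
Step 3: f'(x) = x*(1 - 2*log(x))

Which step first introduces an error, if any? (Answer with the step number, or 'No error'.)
Step 2

Step 2 is incorrect due to a sign flip.
The step shows: -2*x*log(x) + x
The correct value should be: 2*x*log(x) + x

Explanation: The sign of one term was flipped: the term 2*x*log(x) was incorrectly written as -2*x*log(x)
The later steps are derived from this incorrect expression, so the error originates in Step 2.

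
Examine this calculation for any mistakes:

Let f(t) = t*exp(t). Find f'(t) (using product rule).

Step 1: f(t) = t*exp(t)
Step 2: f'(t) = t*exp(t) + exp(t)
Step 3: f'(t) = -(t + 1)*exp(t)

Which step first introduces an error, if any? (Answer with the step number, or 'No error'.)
Step 3

Step 3 is incorrect due to a sign flip.
The step shows: -(t + 1)*exp(t)
The correct value should be: (t + 1)*exp(t)

Explanation: The sign of the whole expression was flipped: the term (t + 1)*exp(t) was incorrectly written as -(t + 1)*exp(t)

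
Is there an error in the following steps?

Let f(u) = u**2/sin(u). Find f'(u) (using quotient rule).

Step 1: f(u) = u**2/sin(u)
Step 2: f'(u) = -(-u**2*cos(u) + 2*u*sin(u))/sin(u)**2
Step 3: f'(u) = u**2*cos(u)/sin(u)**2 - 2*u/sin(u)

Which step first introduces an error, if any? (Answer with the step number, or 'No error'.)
Step 2

Step 2 is incorrect due to a sign flip.
The step shows: -(-u**2*cos(u) + 2*u*sin(u))/sin(u)**2
The correct value should be: (-u**2*cos(u) + 2*u*sin(u))/sin(u)**2

Explanation: The sign of the whole expression was flipped: the term (-u**2*cos(u) + 2*u*sin(u))/sin(u)**2 was incorrectly written as -(-u**2*cos(u) + 2*u*sin(u))/sin(u)**2
The later steps are derived from this incorrect expression, so the error originates in Step 2.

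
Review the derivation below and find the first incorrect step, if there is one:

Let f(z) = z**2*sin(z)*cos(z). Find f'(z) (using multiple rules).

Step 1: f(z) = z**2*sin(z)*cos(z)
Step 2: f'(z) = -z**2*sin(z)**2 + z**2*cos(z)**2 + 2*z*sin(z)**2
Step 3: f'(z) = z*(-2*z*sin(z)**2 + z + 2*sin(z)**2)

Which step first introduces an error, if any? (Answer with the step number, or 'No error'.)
Step 2

Step 2 is incorrect due to a wrong trig function.
The step shows: -z**2*sin(z)**2 + z**2*cos(z)**2 + 2*z*sin(z)**2
The correct value should be: -z**2*sin(z)**2 + z**2*cos(z)**2 + 2*z*sin(z)*cos(z)

Explanation: cos(z) was incorrectly written as sin(z): the term 2*z*sin(z)*cos(z) was incorrectly written as 2*z*sin(z)**2
The later steps are derived from this incorrect expression, so the error originates in Step 2.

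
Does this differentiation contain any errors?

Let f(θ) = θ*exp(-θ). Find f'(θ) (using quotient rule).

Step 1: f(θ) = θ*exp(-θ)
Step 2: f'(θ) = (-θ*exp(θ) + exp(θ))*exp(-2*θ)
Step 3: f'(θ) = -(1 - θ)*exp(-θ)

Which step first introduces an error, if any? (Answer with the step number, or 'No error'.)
Step 3

Step 3 is incorrect due to a sign flip.
The step shows: -(1 - θ)*exp(-θ)
The correct value should be: (1 - θ)*exp(-θ)

Explanation: The sign of the whole expression was flipped: the term (1 - θ)*exp(-θ) was incorrectly written as -(1 - θ)*exp(-θ)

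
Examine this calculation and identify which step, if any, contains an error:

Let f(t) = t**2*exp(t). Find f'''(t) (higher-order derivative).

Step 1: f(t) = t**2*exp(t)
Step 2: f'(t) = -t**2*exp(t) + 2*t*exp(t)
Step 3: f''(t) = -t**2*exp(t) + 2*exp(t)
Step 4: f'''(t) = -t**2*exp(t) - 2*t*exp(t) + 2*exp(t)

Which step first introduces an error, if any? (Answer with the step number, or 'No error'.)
Step 2

Step 2 is incorrect due to a sign flip.
The step shows: -t**2*exp(t) + 2*t*exp(t)
The correct value should be: t**2*exp(t) + 2*t*exp(t)

Explanation: The sign of one term was flipped: the term t**2*exp(t) was incorrectly written as -t**2*exp(t)
The later steps are derived from this incorrect expression, so the error originates in Step 2.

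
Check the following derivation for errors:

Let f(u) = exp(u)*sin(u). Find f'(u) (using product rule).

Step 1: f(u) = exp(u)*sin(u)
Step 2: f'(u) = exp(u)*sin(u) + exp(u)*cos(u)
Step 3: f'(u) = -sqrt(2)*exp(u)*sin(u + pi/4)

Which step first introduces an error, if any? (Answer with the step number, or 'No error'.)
Step 3

Step 3 is incorrect due to a sign flip.
The step shows: -sqrt(2)*exp(u)*sin(u + pi/4)
The correct value should be: sqrt(2)*exp(u)*sin(u + pi/4)

Explanation: The sign of the whole expression was flipped: the term sqrt(2)*exp(u)*sin(u + pi/4) was incorrectly written as -sqrt(2)*exp(u)*sin(u + pi/4)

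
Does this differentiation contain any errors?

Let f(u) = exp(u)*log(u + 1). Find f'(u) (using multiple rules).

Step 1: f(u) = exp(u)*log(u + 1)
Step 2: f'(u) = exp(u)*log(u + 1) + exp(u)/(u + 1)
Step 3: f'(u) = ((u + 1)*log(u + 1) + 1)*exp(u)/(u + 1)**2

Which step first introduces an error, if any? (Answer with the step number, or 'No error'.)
Step 3

Step 3 is incorrect due to a wrong exponent.
The step shows: ((u + 1)*log(u + 1) + 1)*exp(u)/(u + 1)**2
The correct value should be: ((u + 1)*log(u + 1) + 1)*exp(u)/(u + 1)

Explanation: The exponent -1 on u + 1 was incorrectly written as -2: the term ((u + 1)*log(u + 1) + 1)*exp(u)/(u + 1) was incorrectly written as ((u + 1)*log(u + 1) + 1)*exp(u)/(u + 1)**2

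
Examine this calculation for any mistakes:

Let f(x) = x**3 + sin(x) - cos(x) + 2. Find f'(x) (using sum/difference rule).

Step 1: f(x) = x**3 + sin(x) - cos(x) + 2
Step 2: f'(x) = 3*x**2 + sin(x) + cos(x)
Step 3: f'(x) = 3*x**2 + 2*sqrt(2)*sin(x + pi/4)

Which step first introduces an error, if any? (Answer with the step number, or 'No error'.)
Step 3

Step 3 is incorrect due to a wrong exponent.
The step shows: 3*x**2 + 2*sqrt(2)*sin(x + pi/4)
The correct value should be: 3*x**2 + sqrt(2)*sin(x + pi/4)

Explanation: The exponent 1/2 on 2 was incorrectly written as 3/2: the term sqrt(2)*sin(x + pi/4) was incorrectly written as 2*sqrt(2)*sin(x + pi/4)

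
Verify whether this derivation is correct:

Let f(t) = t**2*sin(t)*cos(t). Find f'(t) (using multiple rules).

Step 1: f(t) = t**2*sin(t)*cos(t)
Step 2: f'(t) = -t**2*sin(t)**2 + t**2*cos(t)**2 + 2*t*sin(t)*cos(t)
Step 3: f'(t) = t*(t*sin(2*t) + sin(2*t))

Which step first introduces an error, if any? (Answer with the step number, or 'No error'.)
Step 3

Step 3 is incorrect due to a wrong trig function.
The step shows: t*(t*sin(2*t) + sin(2*t))
The correct value should be: t*(t*cos(2*t) + sin(2*t))

Explanation: cos(2*t) was incorrectly written as sin(2*t): the term t*(t*cos(2*t) + sin(2*t)) was incorrectly written as t*(t*sin(2*t) + sin(2*t))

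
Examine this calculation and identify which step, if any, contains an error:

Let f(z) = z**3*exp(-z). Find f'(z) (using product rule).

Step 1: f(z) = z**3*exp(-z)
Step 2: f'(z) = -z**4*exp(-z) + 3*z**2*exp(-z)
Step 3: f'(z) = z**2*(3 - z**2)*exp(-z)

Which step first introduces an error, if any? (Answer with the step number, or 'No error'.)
Step 2

Step 2 is incorrect due to a wrong exponent.
The step shows: -z**4*exp(-z) + 3*z**2*exp(-z)
The correct value should be: -z**3*exp(-z) + 3*z**2*exp(-z)

Explanation: The exponent 3 on z was incorrectly written as 4: the term -z**3*exp(-z) was incorrectly written as -z**4*exp(-z)
The later steps are derived from this incorrect expression, so the error originates in Step 2.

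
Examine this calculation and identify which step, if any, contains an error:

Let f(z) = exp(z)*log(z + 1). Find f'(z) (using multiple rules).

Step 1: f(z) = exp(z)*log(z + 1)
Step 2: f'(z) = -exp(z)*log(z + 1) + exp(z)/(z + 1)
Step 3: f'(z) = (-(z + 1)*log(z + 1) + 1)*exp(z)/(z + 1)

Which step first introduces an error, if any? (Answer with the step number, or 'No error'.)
Step 2

Step 2 is incorrect due to a sign flip.
The step shows: -exp(z)*log(z + 1) + exp(z)/(z + 1)
The correct value should be: exp(z)*log(z + 1) + exp(z)/(z + 1)

Explanation: The sign of one term was flipped: the term exp(z)*log(z + 1) was incorrectly written as -exp(z)*log(z + 1)
The later steps are derived from this incorrect expression, so the error originates in Step 2.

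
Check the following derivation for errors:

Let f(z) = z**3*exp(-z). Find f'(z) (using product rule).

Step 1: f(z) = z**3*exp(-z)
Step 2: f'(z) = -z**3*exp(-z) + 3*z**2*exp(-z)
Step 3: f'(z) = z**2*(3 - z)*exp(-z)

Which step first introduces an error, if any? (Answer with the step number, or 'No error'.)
No error

All steps in this derivation are correct.
The final answer f'(z) = z**2*(3 - z)*exp(-z) is valid.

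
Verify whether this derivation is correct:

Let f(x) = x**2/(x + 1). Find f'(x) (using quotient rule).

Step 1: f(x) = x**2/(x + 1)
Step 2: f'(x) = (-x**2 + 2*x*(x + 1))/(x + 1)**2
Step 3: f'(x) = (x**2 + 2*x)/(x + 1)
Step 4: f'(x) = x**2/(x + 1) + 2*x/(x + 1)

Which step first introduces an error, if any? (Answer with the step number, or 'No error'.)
Step 3

Step 3 is incorrect due to a wrong exponent.
The step shows: (x**2 + 2*x)/(x + 1)
The correct value should be: (x**2 + 2*x)/(x + 1)**2

Explanation: The exponent -2 on x + 1 was incorrectly written as -1: the term (x**2 + 2*x)/(x + 1)**2 was incorrectly written as (x**2 + 2*x)/(x + 1)
The later steps are derived from this incorrect expression, so the error originates in Step 3.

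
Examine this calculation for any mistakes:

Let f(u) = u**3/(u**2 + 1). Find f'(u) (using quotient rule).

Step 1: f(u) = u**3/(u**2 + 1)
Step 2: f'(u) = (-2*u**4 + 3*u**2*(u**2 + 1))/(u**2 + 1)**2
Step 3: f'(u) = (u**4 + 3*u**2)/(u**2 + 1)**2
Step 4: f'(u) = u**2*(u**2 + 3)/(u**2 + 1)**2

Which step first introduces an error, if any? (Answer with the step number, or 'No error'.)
No error

All steps in this derivation are correct.
The final answer f'(u) = u**2*(u**2 + 3)/(u**2 + 1)**2 is valid.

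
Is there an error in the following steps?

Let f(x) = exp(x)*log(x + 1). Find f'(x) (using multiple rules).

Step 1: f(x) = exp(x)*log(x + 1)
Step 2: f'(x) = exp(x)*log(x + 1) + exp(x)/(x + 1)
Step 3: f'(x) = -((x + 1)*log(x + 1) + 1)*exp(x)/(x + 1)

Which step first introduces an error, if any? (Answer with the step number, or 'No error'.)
Step 3

Step 3 is incorrect due to a sign flip.
The step shows: -((x + 1)*log(x + 1) + 1)*exp(x)/(x + 1)
The correct value should be: ((x + 1)*log(x + 1) + 1)*exp(x)/(x + 1)

Explanation: The sign of the whole expression was flipped: the term ((x + 1)*log(x + 1) + 1)*exp(x)/(x + 1) was incorrectly written as -((x + 1)*log(x + 1) + 1)*exp(x)/(x + 1)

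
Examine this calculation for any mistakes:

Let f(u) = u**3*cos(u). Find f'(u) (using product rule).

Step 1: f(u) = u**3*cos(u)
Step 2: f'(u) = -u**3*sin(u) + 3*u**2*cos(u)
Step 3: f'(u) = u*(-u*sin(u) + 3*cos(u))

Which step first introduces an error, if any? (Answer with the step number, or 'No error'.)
Step 3

Step 3 is incorrect due to a wrong exponent.
The step shows: u*(-u*sin(u) + 3*cos(u))
The correct value should be: u**2*(-u*sin(u) + 3*cos(u))

Explanation: The exponent 2 on u was incorrectly written as 1: the term u**2*(-u*sin(u) + 3*cos(u)) was incorrectly written as u*(-u*sin(u) + 3*cos(u))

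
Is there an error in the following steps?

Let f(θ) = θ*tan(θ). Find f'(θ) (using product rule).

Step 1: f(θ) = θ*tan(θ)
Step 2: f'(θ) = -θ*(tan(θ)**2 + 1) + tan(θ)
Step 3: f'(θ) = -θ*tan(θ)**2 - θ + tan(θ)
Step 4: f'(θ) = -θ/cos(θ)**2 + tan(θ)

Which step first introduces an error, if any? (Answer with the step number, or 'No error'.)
Step 2

Step 2 is incorrect due to a sign flip.
The step shows: -θ*(tan(θ)**2 + 1) + tan(θ)
The correct value should be: θ*(tan(θ)**2 + 1) + tan(θ)

Explanation: The sign of one term was flipped: the term θ*(tan(θ)**2 + 1) was incorrectly written as -θ*(tan(θ)**2 + 1)
The later steps are derived from this incorrect expression, so the error originates in Step 2.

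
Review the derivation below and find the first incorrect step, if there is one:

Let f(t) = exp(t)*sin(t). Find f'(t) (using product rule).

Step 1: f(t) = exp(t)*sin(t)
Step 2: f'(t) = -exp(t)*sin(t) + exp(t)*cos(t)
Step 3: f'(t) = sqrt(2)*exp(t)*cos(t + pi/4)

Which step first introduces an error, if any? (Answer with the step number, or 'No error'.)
Step 2

Step 2 is incorrect due to a sign flip.
The step shows: -exp(t)*sin(t) + exp(t)*cos(t)
The correct value should be: exp(t)*sin(t) + exp(t)*cos(t)

Explanation: The sign of one term was flipped: the term exp(t)*sin(t) was incorrectly written as -exp(t)*sin(t)
The later steps are derived from this incorrect expression, so the error originates in Step 2.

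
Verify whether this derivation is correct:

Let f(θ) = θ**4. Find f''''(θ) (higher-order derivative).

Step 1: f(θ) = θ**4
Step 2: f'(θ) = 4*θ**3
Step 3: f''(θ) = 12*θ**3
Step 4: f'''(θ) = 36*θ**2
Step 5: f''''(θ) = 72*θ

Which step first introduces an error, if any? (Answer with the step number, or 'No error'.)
Step 3

Step 3 is incorrect due to a wrong exponent.
The step shows: 12*θ**3
The correct value should be: 12*θ**2

Explanation: The exponent 2 on θ was incorrectly written as 3: the term 12*θ**2 was incorrectly written as 12*θ**3
The later steps are derived from this incorrect expression, so the error originates in Step 3.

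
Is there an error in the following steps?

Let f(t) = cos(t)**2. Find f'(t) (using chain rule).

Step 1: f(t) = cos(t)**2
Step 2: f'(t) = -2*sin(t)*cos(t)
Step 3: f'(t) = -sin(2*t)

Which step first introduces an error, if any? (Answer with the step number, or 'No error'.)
No error

All steps in this derivation are correct.
The final answer f'(t) = -sin(2*t) is valid.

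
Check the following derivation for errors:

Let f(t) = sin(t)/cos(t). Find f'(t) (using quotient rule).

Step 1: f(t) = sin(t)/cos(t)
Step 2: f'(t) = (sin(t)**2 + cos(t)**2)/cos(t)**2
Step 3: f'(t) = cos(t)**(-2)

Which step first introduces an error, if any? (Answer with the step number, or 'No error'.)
No error

All steps in this derivation are correct.
The final answer f'(t) = cos(t)**(-2) is valid.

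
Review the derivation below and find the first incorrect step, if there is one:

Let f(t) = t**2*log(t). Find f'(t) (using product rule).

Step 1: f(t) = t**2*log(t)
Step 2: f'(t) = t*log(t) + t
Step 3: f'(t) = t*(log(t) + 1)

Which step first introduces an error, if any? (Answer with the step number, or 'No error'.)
Step 2

Step 2 is incorrect due to a wrong coefficient.
The step shows: t*log(t) + t
The correct value should be: 2*t*log(t) + t

Explanation: The coefficient 2 was incorrectly written as 1: the term 2*t*log(t) was incorrectly written as t*log(t)
The later steps are derived from this incorrect expression, so the error originates in Step 2.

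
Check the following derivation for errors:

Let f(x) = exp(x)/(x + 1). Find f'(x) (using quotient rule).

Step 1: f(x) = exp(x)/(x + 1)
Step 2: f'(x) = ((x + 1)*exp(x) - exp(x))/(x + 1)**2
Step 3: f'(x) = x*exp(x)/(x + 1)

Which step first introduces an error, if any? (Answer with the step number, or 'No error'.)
Step 3

Step 3 is incorrect due to a wrong exponent.
The step shows: x*exp(x)/(x + 1)
The correct value should be: x*exp(x)/(x + 1)**2

Explanation: The exponent -2 on x + 1 was incorrectly written as -1: the term x*exp(x)/(x + 1)**2 was incorrectly written as x*exp(x)/(x + 1)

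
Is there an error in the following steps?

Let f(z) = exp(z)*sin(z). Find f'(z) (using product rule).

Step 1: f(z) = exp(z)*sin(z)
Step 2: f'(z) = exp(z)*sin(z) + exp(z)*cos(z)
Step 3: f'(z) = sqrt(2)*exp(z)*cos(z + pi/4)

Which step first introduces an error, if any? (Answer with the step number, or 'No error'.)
Step 3

Step 3 is incorrect due to a wrong trig function.
The step shows: sqrt(2)*exp(z)*cos(z + pi/4)
The correct value should be: sqrt(2)*exp(z)*sin(z + pi/4)

Explanation: sin(z + pi/4) was incorrectly written as cos(z + pi/4): the term sqrt(2)*exp(z)*sin(z + pi/4) was incorrectly written as sqrt(2)*exp(z)*cos(z + pi/4)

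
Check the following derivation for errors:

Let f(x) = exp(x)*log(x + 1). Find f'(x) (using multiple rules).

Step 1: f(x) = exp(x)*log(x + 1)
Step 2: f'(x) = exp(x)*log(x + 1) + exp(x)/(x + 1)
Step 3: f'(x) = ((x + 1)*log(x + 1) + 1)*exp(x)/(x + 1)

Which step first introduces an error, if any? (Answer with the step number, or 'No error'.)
No error

All steps in this derivation are correct.
The final answer f'(x) = ((x + 1)*log(x + 1) + 1)*exp(x)/(x + 1) is valid.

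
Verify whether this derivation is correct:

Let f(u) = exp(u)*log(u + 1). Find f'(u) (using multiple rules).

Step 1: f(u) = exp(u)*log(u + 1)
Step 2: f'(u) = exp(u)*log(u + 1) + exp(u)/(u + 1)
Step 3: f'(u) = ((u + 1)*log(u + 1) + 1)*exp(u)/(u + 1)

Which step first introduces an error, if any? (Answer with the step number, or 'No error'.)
No error

All steps in this derivation are correct.
The final answer f'(u) = ((u + 1)*log(u + 1) + 1)*exp(u)/(u + 1) is valid.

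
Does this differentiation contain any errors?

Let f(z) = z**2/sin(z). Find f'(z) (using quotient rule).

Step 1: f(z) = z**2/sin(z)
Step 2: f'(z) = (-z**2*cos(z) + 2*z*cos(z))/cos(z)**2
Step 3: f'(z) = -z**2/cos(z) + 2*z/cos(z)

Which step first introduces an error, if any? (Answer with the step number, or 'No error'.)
Step 2

Step 2 is incorrect due to a wrong trig function.
The step shows: (-z**2*cos(z) + 2*z*cos(z))/cos(z)**2
The correct value should be: (-z**2*cos(z) + 2*z*sin(z))/sin(z)**2

Explanation: sin(z) was incorrectly written as cos(z): the term (-z**2*cos(z) + 2*z*sin(z))/sin(z)**2 was incorrectly written as (-z**2*cos(z) + 2*z*cos(z))/cos(z)**2
The later steps are derived from this incorrect expression, so the error originates in Step 2.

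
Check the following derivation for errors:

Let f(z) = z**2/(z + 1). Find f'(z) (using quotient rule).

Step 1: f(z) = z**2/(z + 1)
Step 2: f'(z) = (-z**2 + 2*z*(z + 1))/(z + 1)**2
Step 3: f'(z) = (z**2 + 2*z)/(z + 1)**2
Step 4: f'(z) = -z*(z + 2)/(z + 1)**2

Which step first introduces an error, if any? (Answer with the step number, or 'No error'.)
Step 4

Step 4 is incorrect due to a sign flip.
The step shows: -z*(z + 2)/(z + 1)**2
The correct value should be: z*(z + 2)/(z + 1)**2

Explanation: The sign of the whole expression was flipped: the term z*(z + 2)/(z + 1)**2 was incorrectly written as -z*(z + 2)/(z + 1)**2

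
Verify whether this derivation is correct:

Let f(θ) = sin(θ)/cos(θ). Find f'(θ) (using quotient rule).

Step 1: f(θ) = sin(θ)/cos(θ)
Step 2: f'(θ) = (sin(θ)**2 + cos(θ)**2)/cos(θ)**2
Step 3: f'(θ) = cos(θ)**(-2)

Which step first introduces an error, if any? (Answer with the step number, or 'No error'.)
No error

All steps in this derivation are correct.
The final answer f'(θ) = cos(θ)**(-2) is valid.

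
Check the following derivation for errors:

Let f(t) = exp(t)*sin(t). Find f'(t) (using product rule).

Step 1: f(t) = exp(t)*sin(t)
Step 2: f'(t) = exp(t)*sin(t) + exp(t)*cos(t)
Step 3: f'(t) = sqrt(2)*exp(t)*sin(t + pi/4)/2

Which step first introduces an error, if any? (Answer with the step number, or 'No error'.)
Step 3

Step 3 is incorrect due to a wrong exponent.
The step shows: sqrt(2)*exp(t)*sin(t + pi/4)/2
The correct value should be: sqrt(2)*exp(t)*sin(t + pi/4)

Explanation: The exponent 1/2 on 2 was incorrectly written as -1/2: the term sqrt(2)*exp(t)*sin(t + pi/4) was incorrectly written as sqrt(2)*exp(t)*sin(t + pi/4)/2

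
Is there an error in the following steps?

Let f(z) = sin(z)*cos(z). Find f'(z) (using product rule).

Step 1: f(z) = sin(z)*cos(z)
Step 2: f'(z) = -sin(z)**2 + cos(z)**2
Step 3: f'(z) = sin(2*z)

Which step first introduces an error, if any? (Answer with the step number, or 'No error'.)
Step 3

Step 3 is incorrect due to a wrong trig function.
The step shows: sin(2*z)
The correct value should be: cos(2*z)

Explanation: cos(2*z) was incorrectly written as sin(2*z): the term cos(2*z) was incorrectly written as sin(2*z)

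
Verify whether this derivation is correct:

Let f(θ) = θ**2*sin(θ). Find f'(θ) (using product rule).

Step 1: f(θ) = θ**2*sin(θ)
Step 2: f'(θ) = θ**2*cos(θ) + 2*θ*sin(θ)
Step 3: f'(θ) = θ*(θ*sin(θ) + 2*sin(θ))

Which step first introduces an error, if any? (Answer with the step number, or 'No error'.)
Step 3

Step 3 is incorrect due to a wrong trig function.
The step shows: θ*(θ*sin(θ) + 2*sin(θ))
The correct value should be: θ*(θ*cos(θ) + 2*sin(θ))

Explanation: cos(θ) was incorrectly written as sin(θ): the term θ*(θ*cos(θ) + 2*sin(θ)) was incorrectly written as θ*(θ*sin(θ) + 2*sin(θ))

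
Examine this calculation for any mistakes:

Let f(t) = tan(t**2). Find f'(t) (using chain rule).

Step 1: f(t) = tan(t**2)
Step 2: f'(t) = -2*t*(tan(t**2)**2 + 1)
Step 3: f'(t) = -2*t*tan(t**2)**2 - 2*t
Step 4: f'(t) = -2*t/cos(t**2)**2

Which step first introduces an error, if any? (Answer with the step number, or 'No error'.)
Step 2

Step 2 is incorrect due to a sign flip.
The step shows: -2*t*(tan(t**2)**2 + 1)
The correct value should be: 2*t*(tan(t**2)**2 + 1)

Explanation: The sign of the whole expression was flipped: the term 2*t*(tan(t**2)**2 + 1) was incorrectly written as -2*t*(tan(t**2)**2 + 1)
The later steps are derived from this incorrect expression, so the error originates in Step 2.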